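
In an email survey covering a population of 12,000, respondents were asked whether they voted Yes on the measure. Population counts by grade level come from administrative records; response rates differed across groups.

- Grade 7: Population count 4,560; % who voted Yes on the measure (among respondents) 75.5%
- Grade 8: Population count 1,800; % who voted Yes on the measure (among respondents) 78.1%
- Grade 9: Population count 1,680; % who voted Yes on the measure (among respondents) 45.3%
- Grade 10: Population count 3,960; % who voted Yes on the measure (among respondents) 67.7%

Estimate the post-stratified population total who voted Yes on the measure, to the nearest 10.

Estimated count per cell = population count × respondent percentage:
  Grade 7: 4,560 × 75.5% = 3442.8
  Grade 8: 1,800 × 78.1% = 1405.8
  Grade 9: 1,680 × 45.3% = 761.04
  Grade 10: 3,960 × 67.7% = 2680.92
Estimated total = 8290.56 → 8,290.

8,290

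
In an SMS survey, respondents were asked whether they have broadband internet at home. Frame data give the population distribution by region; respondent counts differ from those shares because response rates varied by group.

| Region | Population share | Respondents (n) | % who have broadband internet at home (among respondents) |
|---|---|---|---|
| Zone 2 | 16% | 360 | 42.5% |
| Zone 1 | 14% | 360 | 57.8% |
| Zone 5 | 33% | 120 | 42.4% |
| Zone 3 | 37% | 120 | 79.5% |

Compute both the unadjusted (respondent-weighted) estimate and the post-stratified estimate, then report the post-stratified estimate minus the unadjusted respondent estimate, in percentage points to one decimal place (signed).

+5.4 percentage points

Naive respondent-only estimate (weights = respondent counts):
  (360/960)×42.5 + (360/960)×57.8 + (120/960)×42.4 + (120/960)×79.5 = 52.85%
Reweighting by population region shares:
  0.16×42.5 + 0.14×57.8 + 0.33×42.4 + 0.37×79.5 = 58.299%
Difference = 58.299 − 52.85 = 5.449 pp.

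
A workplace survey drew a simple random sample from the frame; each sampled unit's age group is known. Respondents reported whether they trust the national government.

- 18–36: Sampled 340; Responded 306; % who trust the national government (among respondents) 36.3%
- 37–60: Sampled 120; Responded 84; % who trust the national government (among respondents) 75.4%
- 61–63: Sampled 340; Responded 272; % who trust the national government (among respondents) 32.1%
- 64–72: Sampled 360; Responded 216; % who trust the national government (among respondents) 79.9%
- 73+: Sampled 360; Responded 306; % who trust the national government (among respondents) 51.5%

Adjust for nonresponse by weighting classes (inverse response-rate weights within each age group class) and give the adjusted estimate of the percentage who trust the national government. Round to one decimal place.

Response rates by class: 18–36 306/340 = 90%, 37–60 84/120 = 70%, 61–63 272/340 = 80%, 64–72 216/360 = 60%, 73+ 306/360 = 85%.
Inverse-response-rate weighting restores each class to its sampled count, so class totals weight by n_sampled:
  18–36: 340 × 36.3 = 12342
  37–60: 120 × 75.4 = 9048
  61–63: 340 × 32.1 = 10,914
  64–72: 360 × 79.9 = 28764
  73+: 360 × 51.5 = 18,540
Adjusted estimate = 79,608 / 1,520 = 52.3737 → 52.4%.

52.4%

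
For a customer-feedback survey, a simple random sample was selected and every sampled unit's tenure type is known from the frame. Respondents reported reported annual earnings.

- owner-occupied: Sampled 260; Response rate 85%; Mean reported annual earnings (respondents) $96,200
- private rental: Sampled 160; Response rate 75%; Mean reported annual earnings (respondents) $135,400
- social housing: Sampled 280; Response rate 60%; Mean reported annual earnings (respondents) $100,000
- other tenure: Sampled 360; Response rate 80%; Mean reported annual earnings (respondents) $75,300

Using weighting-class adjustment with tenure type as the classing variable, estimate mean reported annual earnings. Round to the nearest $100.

Inverse-response-rate weighting restores each class to its sampled count, so class totals weight by n_sampled:
  owner-occupied: 260 × 96,200 = 25,012,000
  private rental: 160 × 135,400 = 21,664,000
  social housing: 280 × 100,000 = 28,000,000
  other tenure: 360 × 75,300 = 27,108,000
Adjusted estimate = 101,784,000 / 1,060 = 96022.6 → $96,000.

$96,000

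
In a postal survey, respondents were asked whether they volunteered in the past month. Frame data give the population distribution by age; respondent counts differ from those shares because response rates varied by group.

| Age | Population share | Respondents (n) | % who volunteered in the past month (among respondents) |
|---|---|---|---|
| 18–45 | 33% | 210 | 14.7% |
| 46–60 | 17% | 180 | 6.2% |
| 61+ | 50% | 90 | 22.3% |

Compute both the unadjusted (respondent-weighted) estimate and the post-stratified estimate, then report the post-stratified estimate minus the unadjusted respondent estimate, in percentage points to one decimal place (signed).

Without adjustment, the pooled respondent share is:
  (210/480)×14.7 + (180/480)×6.2 + (90/480)×22.3 = 12.9375%
Post-stratifying to population shares instead:
  0.33×14.7 + 0.17×6.2 + 0.5×22.3 = 17.055%
Difference = 17.055 − 12.9375 = 4.1175 pp.

+4.1 percentage points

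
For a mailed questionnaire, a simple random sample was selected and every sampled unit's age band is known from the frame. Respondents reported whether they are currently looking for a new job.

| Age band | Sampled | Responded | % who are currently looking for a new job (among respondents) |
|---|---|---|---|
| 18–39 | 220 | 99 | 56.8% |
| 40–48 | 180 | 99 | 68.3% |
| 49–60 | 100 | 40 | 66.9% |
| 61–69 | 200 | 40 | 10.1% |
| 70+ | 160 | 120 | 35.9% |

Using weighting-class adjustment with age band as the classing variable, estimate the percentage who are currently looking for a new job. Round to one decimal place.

45.6%

Class response rates: 18–39 99/220 = 45%, 40–48 99/180 = 55%, 49–60 40/100 = 40%, 61–69 40/200 = 20%, 70+ 120/160 = 75%.
Each respondent's weight = sampled/responded in their class; summing within a class gives n_sampled, so:
  18–39: 220 × 56.8 = 12,496
  40–48: 180 × 68.3 = 12,294
  49–60: 100 × 66.9 = 6690
  61–69: 200 × 10.1 = 2020
  70+: 160 × 35.9 = 5744
Adjusted estimate = 39,244 / 860 = 45.6326 → 45.6%.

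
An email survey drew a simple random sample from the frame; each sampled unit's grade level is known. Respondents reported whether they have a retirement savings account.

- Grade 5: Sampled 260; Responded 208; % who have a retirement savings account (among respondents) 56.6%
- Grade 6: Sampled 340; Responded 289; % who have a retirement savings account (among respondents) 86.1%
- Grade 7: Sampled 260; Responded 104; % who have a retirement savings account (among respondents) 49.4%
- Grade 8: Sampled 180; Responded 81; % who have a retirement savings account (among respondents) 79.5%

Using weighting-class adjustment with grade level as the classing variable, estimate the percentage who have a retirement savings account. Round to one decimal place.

68.4%

Class response rates: Grade 5 208/260 = 80%, Grade 6 289/340 = 85%, Grade 7 104/260 = 40%, Grade 8 81/180 = 45%.
Inverse-response-rate weighting restores each class to its sampled count, so class totals weight by n_sampled:
  Grade 5: 260 × 56.6 = 14,716
  Grade 6: 340 × 86.1 = 29274
  Grade 7: 260 × 49.4 = 12,844
  Grade 8: 180 × 79.5 = 14,310
Adjusted estimate = 71,144 / 1,040 = 68.4077 → 68.4%.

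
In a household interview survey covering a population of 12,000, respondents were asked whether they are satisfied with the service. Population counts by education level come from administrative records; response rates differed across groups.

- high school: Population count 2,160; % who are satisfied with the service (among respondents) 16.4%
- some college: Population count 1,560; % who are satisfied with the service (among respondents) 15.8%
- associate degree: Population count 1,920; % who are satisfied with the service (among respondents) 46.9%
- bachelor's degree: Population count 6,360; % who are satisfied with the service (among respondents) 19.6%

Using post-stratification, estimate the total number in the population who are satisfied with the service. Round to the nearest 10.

2,750

Apply each group's respondent rate to its population count:
  high school: 2,160 × 16.4% = 354.24
  some college: 1,560 × 15.8% = 246.48
  associate degree: 1,920 × 46.9% = 900.48
  bachelor's degree: 6,360 × 19.6% = 1246.56
Estimated total = 2747.76 → 2,750.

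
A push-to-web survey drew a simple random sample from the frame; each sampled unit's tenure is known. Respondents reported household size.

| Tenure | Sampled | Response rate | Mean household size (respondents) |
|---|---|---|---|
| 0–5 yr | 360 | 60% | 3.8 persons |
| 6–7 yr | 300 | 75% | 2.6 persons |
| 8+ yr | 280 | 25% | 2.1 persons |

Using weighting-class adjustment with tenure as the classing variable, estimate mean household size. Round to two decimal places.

2.91

Each respondent's weight = sampled/responded in their class; summing within a class gives n_sampled, so:
  0–5 yr: 360 × 3.8 = 1368
  6–7 yr: 300 × 2.6 = 780
  8+ yr: 280 × 2.1 = 588
Adjusted estimate = 2736 / 940 = 2.91064 → 2.91.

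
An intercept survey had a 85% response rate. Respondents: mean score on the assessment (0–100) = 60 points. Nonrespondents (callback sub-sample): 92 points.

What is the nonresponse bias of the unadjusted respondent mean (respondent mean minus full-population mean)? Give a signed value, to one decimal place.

-4.8

Nonresponse fraction = 1 − 0.85 = 0.15.
Bias = (nonresponse fraction) × (respondent mean − nonrespondent mean)
     = 0.15 × (60 − 92) = 0.15 × -32 = -4.8.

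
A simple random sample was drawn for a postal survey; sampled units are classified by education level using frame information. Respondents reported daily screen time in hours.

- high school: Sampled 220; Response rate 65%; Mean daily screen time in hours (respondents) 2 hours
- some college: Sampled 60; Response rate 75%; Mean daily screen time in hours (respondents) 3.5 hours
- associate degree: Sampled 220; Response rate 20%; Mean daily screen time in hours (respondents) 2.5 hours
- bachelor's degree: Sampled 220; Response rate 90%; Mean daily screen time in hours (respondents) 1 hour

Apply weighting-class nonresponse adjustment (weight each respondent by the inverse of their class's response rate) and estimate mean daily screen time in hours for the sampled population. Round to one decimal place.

Inverse-response-rate weighting restores each class to its sampled count, so class totals weight by n_sampled:
  high school: 220 × 2 = 440
  some college: 60 × 3.5 = 210
  associate degree: 220 × 2.5 = 550
  bachelor's degree: 220 × 1 = 220
Adjusted estimate = 1420 / 720 = 1.97222 → 2.0.

2.0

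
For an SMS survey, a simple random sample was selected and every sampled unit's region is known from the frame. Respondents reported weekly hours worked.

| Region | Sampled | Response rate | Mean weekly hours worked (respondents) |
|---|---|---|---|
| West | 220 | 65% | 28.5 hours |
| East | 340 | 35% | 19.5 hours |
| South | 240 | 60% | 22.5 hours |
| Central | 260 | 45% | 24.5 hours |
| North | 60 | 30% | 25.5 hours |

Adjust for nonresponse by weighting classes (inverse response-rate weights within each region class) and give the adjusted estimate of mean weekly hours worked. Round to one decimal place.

With weight = n_sampled/n_responded per class, the weighted class total is n_sampled:
  West: 220 × 28.5 = 6270
  East: 340 × 19.5 = 6630
  South: 240 × 22.5 = 5400
  Central: 260 × 24.5 = 6370
  North: 60 × 25.5 = 1530
Adjusted estimate = 26,200 / 1,120 = 23.3929 → 23.4.

23.4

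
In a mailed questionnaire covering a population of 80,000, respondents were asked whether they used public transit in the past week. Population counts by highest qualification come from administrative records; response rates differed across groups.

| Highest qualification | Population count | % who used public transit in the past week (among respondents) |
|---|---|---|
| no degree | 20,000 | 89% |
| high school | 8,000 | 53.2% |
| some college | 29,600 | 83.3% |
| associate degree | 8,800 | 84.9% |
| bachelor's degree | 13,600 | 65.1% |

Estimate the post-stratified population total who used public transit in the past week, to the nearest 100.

Estimated count per cell = population count × respondent percentage:
  no degree: 20,000 × 89% = 17,800
  high school: 8,000 × 53.2% = 4256
  some college: 29,600 × 83.3% = 24656.8
  associate degree: 8,800 × 84.9% = 7471.2
  bachelor's degree: 13,600 × 65.1% = 8853.6
Estimated total = 63037.6 → 63,000.

63,000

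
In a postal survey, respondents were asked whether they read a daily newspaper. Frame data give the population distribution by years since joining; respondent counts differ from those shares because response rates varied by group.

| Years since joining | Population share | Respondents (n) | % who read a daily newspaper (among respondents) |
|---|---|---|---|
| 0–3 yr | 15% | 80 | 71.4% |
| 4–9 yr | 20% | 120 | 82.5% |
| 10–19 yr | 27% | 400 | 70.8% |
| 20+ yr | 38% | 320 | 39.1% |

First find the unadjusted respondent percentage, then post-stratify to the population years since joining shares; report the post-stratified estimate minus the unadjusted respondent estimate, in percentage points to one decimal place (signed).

-0.2 percentage points

Without adjustment, the pooled respondent share is:
  (80/920)×71.4 + (120/920)×82.5 + (400/920)×70.8 + (320/920)×39.1 = 61.3522%
Post-stratifying to population shares instead:
  0.15×71.4 + 0.2×82.5 + 0.27×70.8 + 0.38×39.1 = 61.184%
Difference = 61.184 − 61.3522 = -0.1682 pp.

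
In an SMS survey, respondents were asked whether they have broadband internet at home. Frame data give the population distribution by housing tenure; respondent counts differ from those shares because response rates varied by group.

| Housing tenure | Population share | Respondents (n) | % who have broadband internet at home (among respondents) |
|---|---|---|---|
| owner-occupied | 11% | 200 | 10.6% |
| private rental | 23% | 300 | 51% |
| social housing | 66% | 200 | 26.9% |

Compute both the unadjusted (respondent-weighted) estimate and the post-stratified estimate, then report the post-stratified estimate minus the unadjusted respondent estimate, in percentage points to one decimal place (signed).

-1.9 percentage points

Naive respondent-only estimate (weights = respondent counts):
  (200/700)×10.6 + (300/700)×51 + (200/700)×26.9 = 32.5714%
Post-stratifying to population shares instead:
  0.11×10.6 + 0.23×51 + 0.66×26.9 = 30.65%
Difference = 30.65 − 32.5714 = -1.9214 pp.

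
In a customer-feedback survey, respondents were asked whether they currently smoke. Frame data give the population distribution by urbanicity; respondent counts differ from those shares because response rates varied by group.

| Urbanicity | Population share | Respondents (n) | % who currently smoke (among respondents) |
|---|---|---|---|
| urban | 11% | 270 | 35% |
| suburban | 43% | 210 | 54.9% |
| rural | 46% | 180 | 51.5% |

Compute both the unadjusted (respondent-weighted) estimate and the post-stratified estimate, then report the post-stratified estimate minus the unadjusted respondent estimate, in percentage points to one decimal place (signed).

+5.3 percentage points

Naive respondent-only estimate (weights = respondent counts):
  (270/660)×35 + (210/660)×54.9 + (180/660)×51.5 = 45.8318%
Reweighting by population urbanicity shares:
  0.11×35 + 0.43×54.9 + 0.46×51.5 = 51.147%
Difference = 51.147 − 45.8318 = 5.3152 pp.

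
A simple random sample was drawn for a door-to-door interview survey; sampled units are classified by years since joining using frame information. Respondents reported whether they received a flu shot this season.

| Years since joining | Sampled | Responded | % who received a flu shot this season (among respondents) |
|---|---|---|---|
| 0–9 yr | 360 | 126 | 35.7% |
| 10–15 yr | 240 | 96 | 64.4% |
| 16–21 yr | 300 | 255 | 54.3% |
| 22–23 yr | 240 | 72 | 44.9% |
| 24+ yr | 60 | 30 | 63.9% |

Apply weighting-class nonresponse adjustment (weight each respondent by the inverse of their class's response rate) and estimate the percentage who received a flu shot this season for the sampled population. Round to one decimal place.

49.3%

Response rates by class: 0–9 yr 126/360 = 35%, 10–15 yr 96/240 = 40%, 16–21 yr 255/300 = 85%, 22–23 yr 72/240 = 30%, 24+ yr 30/60 = 50%.
Inverse-response-rate weighting restores each class to its sampled count, so class totals weight by n_sampled:
  0–9 yr: 360 × 35.7 = 12852
  10–15 yr: 240 × 64.4 = 15456
  16–21 yr: 300 × 54.3 = 16,290
  22–23 yr: 240 × 44.9 = 10,776
  24+ yr: 60 × 63.9 = 3834
Adjusted estimate = 59,208 / 1,200 = 49.34 → 49.3%.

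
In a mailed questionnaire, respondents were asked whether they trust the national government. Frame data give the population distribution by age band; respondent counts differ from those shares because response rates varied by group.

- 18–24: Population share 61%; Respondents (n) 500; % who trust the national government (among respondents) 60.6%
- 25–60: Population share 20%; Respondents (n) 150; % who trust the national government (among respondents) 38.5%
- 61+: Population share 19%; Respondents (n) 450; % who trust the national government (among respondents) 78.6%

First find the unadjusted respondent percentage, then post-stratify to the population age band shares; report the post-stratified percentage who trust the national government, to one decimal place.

Naive respondent-only estimate (weights = respondent counts):
  (500/1100)×60.6 + (150/1100)×38.5 + (450/1100)×78.6 = 64.95%
Post-stratifying to population shares instead:
  0.61×60.6 + 0.2×38.5 + 0.19×78.6 = 59.6%

59.6%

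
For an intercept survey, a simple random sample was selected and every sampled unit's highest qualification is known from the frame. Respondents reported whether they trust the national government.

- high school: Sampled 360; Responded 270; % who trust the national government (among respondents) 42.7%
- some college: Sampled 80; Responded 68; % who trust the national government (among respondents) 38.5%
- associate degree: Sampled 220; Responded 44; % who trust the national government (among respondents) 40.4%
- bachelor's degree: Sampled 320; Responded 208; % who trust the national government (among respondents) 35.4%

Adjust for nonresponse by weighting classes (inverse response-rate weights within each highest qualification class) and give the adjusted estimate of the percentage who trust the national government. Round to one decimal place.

Response rates by class: high school 270/360 = 75%, some college 68/80 = 85%, associate degree 44/220 = 20%, bachelor's degree 208/320 = 65%.
Weighting each respondent by the inverse class response rate inflates each class back to its sampled size, so the class weight is n_sampled:
  high school: 360 × 42.7 = 15372
  some college: 80 × 38.5 = 3080
  associate degree: 220 × 40.4 = 8888
  bachelor's degree: 320 × 35.4 = 11,328
Adjusted estimate = 38,668 / 980 = 39.4571 → 39.5%.

39.5%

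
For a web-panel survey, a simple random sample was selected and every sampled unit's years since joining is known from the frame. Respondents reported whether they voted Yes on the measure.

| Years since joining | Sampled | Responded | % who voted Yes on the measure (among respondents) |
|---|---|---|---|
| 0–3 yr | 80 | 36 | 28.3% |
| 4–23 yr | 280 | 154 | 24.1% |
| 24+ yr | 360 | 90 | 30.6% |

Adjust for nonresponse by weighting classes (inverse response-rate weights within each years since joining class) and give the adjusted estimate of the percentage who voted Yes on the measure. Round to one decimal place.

27.8%

Class response rates: 0–3 yr 36/80 = 45%, 4–23 yr 154/280 = 55%, 24+ yr 90/360 = 25%.
With weight = n_sampled/n_responded per class, the weighted class total is n_sampled:
  0–3 yr: 80 × 28.3 = 2264
  4–23 yr: 280 × 24.1 = 6748
  24+ yr: 360 × 30.6 = 11,016
Adjusted estimate = 20,028 / 720 = 27.8167 → 27.8%.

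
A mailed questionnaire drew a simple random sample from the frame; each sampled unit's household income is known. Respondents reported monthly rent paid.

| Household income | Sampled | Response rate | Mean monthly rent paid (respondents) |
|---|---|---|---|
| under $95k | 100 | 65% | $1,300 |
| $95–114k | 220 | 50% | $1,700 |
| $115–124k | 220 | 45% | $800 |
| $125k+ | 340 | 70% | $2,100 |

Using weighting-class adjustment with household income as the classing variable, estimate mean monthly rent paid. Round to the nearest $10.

Weighting each respondent by the inverse class response rate inflates each class back to its sampled size, so the class weight is n_sampled:
  under $95k: 100 × 1300 = 130,000
  $95–114k: 220 × 1700 = 374,000
  $115–124k: 220 × 800 = 176,000
  $125k+: 340 × 2100 = 714,000
Adjusted estimate = 1,394,000 / 880 = 1584.09 → $1,580.

$1,580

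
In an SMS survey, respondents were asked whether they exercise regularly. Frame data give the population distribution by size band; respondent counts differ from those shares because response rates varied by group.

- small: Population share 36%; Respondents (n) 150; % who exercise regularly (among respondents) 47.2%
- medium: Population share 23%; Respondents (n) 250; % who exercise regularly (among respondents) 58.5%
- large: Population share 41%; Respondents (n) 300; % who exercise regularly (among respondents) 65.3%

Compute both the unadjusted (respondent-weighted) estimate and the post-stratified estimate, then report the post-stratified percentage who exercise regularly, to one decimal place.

Unadjusted (pooled respondent) estimate weights by respondent counts:
  (150/700)×47.2 + (250/700)×58.5 + (300/700)×65.3 = 58.9929%
Post-stratified estimate weights by population shares:
  0.36×47.2 + 0.23×58.5 + 0.41×65.3 = 57.22%

57.2%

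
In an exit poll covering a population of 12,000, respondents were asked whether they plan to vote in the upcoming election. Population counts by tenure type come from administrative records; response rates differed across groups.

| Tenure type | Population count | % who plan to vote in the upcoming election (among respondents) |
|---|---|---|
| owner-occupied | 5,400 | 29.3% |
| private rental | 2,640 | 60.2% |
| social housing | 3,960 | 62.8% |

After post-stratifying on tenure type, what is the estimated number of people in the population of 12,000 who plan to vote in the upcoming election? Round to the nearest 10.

5,660

Each cell contributes its population count × the respondent rate:
  owner-occupied: 5,400 × 29.3% = 1582.2
  private rental: 2,640 × 60.2% = 1589.28
  social housing: 3,960 × 62.8% = 2486.88
Estimated total = 5658.36 → 5,660.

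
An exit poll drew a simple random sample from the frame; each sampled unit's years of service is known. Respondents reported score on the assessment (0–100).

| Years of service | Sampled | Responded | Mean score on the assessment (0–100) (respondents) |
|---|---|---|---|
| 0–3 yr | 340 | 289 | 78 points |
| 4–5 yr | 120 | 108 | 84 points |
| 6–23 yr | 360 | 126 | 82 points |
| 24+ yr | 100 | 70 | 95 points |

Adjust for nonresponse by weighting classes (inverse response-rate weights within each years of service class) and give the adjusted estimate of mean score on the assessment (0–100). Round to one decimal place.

82.2

Response rates by class: 0–3 yr 289/340 = 85%, 4–5 yr 108/120 = 90%, 6–23 yr 126/360 = 35%, 24+ yr 70/100 = 70%.
With weight = n_sampled/n_responded per class, the weighted class total is n_sampled:
  0–3 yr: 340 × 78 = 26,520
  4–5 yr: 120 × 84 = 10,080
  6–23 yr: 360 × 82 = 29,520
  24+ yr: 100 × 95 = 9500
Adjusted estimate = 75,620 / 920 = 82.1957 → 82.2.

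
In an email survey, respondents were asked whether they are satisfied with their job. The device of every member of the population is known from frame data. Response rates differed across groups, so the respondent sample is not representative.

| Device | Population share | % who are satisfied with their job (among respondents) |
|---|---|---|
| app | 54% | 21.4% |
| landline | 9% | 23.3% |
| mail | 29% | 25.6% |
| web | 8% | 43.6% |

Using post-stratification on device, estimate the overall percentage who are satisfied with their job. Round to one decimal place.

Weight each group's respondent value by its population share:
  app: 0.54 × 21.4 = 11.556
  landline: 0.09 × 23.3 = 2.097
  mail: 0.29 × 25.6 = 7.424
  web: 0.08 × 43.6 = 3.488
Post-stratified estimate = 24.565 → 24.6%.

24.6%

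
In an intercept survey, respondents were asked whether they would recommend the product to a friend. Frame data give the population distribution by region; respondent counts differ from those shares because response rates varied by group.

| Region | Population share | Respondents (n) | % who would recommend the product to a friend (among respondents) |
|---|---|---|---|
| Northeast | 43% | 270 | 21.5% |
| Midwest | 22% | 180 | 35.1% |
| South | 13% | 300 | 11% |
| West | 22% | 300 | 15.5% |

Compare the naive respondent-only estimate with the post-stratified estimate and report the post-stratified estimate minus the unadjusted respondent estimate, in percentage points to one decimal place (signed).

+2.7 percentage points

Unadjusted (pooled respondent) estimate weights by respondent counts:
  (270/1050)×21.5 + (180/1050)×35.1 + (300/1050)×11 + (300/1050)×15.5 = 19.1171%
Post-stratified estimate weights by population shares:
  0.43×21.5 + 0.22×35.1 + 0.13×11 + 0.22×15.5 = 21.807%
Difference = 21.807 − 19.1171 = 2.6899 pp.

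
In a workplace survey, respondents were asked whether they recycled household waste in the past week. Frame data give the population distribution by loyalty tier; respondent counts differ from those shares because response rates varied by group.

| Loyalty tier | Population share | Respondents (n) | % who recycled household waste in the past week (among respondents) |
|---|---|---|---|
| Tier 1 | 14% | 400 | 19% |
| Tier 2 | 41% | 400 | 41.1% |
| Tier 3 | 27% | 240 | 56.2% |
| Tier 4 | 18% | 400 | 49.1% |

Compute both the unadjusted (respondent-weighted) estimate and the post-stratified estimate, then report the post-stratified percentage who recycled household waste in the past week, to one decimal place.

43.5%

Naive respondent-only estimate (weights = respondent counts):
  (400/1440)×19 + (400/1440)×41.1 + (240/1440)×56.2 + (400/1440)×49.1 = 39.7%
Reweighting by population loyalty tier shares:
  0.14×19 + 0.41×41.1 + 0.27×56.2 + 0.18×49.1 = 43.523%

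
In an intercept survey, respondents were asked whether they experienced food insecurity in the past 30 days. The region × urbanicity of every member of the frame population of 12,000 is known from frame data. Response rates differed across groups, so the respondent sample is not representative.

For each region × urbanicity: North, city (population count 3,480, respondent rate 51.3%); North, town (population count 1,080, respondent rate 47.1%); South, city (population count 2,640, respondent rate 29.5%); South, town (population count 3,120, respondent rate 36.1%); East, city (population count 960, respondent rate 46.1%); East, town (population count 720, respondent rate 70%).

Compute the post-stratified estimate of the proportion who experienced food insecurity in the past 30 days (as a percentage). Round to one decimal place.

42.9%

Post-stratification weights by population share, not respondent share:
  North, city: (3,480/12,000) × 51.3 = 14.877
  North, town: (1,080/12,000) × 47.1 = 4.239
  South, city: (2,640/12,000) × 29.5 = 6.49
  South, town: (3,120/12,000) × 36.1 = 9.386
  East, city: (960/12,000) × 46.1 = 3.688
  East, town: (720/12,000) × 70 = 4.2
Post-stratified estimate = 42.88 → 42.9%.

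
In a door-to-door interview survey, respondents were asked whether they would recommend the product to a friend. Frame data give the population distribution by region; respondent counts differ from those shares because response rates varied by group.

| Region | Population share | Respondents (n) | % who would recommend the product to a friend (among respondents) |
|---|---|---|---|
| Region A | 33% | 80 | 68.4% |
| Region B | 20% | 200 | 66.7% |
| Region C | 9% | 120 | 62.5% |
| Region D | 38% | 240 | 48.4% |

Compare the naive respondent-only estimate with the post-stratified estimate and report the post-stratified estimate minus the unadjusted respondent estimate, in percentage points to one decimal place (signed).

+0.7 percentage points

Naive respondent-only estimate (weights = respondent counts):
  (80/640)×68.4 + (200/640)×66.7 + (120/640)×62.5 + (240/640)×48.4 = 59.2625%
Post-stratifying to population shares instead:
  0.33×68.4 + 0.2×66.7 + 0.09×62.5 + 0.38×48.4 = 59.929%
Difference = 59.929 − 59.2625 = 0.6665 pp.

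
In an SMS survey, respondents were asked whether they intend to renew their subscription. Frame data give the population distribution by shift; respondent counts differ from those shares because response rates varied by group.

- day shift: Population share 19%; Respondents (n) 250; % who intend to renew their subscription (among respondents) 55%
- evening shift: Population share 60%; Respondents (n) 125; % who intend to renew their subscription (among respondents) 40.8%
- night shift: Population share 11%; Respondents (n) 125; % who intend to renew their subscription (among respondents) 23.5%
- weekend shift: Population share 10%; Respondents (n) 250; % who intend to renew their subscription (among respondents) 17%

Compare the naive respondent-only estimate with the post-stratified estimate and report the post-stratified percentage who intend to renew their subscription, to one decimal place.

Naive respondent-only estimate (weights = respondent counts):
  (250/750)×55 + (125/750)×40.8 + (125/750)×23.5 + (250/750)×17 = 34.7167%
Post-stratified estimate weights by population shares:
  0.19×55 + 0.6×40.8 + 0.11×23.5 + 0.1×17 = 39.215%

39.2%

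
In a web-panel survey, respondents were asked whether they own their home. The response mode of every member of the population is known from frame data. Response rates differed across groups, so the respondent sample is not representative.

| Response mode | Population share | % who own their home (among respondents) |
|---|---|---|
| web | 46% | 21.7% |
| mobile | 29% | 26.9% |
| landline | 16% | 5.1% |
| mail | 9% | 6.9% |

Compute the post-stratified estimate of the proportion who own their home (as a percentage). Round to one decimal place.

Reweight to the known response mode distribution:
  web: 0.46 × 21.7 = 9.982
  mobile: 0.29 × 26.9 = 7.801
  landline: 0.16 × 5.1 = 0.816
  mail: 0.09 × 6.9 = 0.621
Post-stratified estimate = 19.22 → 19.2%.

19.2%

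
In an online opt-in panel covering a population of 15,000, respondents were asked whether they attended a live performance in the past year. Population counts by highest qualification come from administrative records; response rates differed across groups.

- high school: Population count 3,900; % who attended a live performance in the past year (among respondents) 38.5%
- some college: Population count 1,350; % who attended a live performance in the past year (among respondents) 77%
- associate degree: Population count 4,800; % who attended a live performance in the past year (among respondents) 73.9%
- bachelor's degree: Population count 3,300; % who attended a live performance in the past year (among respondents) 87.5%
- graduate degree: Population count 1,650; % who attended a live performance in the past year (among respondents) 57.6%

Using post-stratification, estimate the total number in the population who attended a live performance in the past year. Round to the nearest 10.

9,930

Apply each group's respondent rate to its population count:
  high school: 3,900 × 38.5% = 1501.5
  some college: 1,350 × 77% = 1039.5
  associate degree: 4,800 × 73.9% = 3547.2
  bachelor's degree: 3,300 × 87.5% = 2887.5
  graduate degree: 1,650 × 57.6% = 950.4
Estimated total = 9926.1 → 9,930.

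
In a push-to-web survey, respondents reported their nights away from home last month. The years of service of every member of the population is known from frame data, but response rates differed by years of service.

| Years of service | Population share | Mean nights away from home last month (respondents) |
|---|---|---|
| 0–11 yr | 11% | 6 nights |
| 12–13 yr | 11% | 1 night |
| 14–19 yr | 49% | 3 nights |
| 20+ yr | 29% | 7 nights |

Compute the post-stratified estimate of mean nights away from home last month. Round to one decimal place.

Post-stratification weights by population share, not respondent share:
  0–11 yr: 0.11 × 6 = 0.66
  12–13 yr: 0.11 × 1 = 0.11
  14–19 yr: 0.49 × 3 = 1.47
  20+ yr: 0.29 × 7 = 2.03
Post-stratified estimate = 4.27 → 4.3.

4.3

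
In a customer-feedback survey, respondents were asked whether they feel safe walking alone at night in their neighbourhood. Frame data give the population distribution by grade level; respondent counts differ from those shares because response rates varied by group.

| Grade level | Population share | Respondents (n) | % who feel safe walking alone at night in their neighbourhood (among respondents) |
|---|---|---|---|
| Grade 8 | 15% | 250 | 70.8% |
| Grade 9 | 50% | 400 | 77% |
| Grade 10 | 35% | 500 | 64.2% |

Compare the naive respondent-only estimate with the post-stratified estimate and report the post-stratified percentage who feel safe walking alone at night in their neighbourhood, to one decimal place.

Without adjustment, the pooled respondent share is:
  (250/1150)×70.8 + (400/1150)×77 + (500/1150)×64.2 = 70.087%
Reweighting by population grade level shares:
  0.15×70.8 + 0.5×77 + 0.35×64.2 = 71.59%

71.6%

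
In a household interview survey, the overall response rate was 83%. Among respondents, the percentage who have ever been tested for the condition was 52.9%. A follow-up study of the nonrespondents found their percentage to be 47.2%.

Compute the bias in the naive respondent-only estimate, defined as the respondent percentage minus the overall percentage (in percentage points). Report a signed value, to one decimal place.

+1.0 percentage points

Nonresponse fraction = 1 − 0.83 = 0.17.
Bias = (nonresponse fraction) × (respondent percentage − nonrespondent percentage)
     = 0.17 × (52.9 − 47.2) = 0.17 × 5.7 = 0.969.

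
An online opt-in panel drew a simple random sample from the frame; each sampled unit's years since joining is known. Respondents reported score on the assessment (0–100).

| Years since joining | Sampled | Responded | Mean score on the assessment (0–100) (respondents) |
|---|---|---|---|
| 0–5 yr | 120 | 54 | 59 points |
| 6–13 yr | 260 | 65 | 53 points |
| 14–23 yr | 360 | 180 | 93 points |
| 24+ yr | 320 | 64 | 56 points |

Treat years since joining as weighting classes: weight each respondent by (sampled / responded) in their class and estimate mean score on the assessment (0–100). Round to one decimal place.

68.2

Response rates by class: 0–5 yr 54/120 = 45%, 6–13 yr 65/260 = 25%, 14–23 yr 180/360 = 50%, 24+ yr 64/320 = 20%.
Weighting each respondent by the inverse class response rate inflates each class back to its sampled size, so the class weight is n_sampled:
  0–5 yr: 120 × 59 = 7080
  6–13 yr: 260 × 53 = 13,780
  14–23 yr: 360 × 93 = 33,480
  24+ yr: 320 × 56 = 17,920
Adjusted estimate = 72,260 / 1,060 = 68.1698 → 68.2.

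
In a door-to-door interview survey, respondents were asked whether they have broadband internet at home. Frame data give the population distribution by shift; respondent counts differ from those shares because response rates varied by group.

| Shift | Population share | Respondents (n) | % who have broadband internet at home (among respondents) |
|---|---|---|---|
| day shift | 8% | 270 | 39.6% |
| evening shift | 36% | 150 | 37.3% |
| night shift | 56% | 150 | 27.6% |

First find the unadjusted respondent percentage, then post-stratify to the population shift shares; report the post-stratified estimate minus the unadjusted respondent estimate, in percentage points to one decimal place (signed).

Naive respondent-only estimate (weights = respondent counts):
  (270/570)×39.6 + (150/570)×37.3 + (150/570)×27.6 = 35.8368%
Post-stratified estimate weights by population shares:
  0.08×39.6 + 0.36×37.3 + 0.56×27.6 = 32.052%
Difference = 32.052 − 35.8368 = -3.7848 pp.

-3.8 percentage points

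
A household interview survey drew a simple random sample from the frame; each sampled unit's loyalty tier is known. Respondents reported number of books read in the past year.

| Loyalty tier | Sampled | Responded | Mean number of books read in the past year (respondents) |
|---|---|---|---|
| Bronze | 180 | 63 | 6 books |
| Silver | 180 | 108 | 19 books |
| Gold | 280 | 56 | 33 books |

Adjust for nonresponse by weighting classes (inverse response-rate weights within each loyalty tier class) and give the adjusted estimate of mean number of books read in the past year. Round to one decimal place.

21.5

Class response rates: Bronze 63/180 = 35%, Silver 108/180 = 60%, Gold 56/280 = 20%.
Inverse-response-rate weighting restores each class to its sampled count, so class totals weight by n_sampled:
  Bronze: 180 × 6 = 1080
  Silver: 180 × 19 = 3420
  Gold: 280 × 33 = 9240
Adjusted estimate = 13,740 / 640 = 21.4688 → 21.5.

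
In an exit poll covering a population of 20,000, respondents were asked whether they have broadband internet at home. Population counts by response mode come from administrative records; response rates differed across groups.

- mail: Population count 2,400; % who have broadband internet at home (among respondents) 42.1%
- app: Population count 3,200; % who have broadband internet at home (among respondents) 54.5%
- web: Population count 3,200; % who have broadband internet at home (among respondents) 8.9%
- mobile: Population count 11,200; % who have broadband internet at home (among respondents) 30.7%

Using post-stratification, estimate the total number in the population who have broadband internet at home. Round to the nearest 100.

Each cell contributes its population count × the respondent rate:
  mail: 2,400 × 42.1% = 1010.4
  app: 3,200 × 54.5% = 1744
  web: 3,200 × 8.9% = 284.8
  mobile: 11,200 × 30.7% = 3438.4
Estimated total = 6477.6 → 6,500.

6,500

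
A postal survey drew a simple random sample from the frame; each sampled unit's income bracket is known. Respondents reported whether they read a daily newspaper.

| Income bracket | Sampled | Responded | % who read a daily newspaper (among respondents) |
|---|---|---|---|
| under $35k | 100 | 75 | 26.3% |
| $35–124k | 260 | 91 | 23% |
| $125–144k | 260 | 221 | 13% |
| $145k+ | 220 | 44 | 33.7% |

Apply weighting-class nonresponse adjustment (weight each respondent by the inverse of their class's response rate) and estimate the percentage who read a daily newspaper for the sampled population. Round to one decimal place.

23.1%

Class response rates: under $35k 75/100 = 75%, $35–124k 91/260 = 35%, $125–144k 221/260 = 85%, $145k+ 44/220 = 20%.
Weighting each respondent by the inverse class response rate inflates each class back to its sampled size, so the class weight is n_sampled:
  under $35k: 100 × 26.3 = 2630
  $35–124k: 260 × 23 = 5980
  $125–144k: 260 × 13 = 3380
  $145k+: 220 × 33.7 = 7414
Adjusted estimate = 19,404 / 840 = 23.1 → 23.1%.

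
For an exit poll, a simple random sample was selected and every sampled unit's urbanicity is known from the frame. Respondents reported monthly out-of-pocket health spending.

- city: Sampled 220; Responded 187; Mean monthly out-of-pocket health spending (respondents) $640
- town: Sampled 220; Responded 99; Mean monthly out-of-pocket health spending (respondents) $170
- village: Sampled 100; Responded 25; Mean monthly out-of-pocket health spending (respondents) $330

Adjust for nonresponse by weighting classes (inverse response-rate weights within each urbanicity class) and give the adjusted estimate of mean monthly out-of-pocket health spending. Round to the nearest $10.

$390

Response rates by class: city 187/220 = 85%, town 99/220 = 45%, village 25/100 = 25%.
With weight = n_sampled/n_responded per class, the weighted class total is n_sampled:
  city: 220 × 640 = 140,800
  town: 220 × 170 = 37,400
  village: 100 × 330 = 33,000
Adjusted estimate = 211,200 / 540 = 391.111 → $390.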